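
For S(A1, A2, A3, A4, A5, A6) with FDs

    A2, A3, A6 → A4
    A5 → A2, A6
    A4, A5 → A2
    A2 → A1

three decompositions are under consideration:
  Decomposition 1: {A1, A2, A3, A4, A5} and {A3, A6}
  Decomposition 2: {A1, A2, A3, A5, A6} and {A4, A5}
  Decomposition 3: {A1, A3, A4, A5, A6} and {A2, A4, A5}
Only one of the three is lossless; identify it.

Decomposition 3

Decomposition 1: common = {A3}, closure = {A3} → lossy.
Decomposition 2: common = {A5}, closure = {A1, A2, A5, A6} → lossy.
Decomposition 3: common = {A4, A5}, closure = {A1, A2, A4, A5, A6} → lossless.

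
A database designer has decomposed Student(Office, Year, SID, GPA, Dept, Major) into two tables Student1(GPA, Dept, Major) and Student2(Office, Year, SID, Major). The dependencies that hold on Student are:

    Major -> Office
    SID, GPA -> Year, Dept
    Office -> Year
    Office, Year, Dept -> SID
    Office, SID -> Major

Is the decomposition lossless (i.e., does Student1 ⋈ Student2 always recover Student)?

Common attributes: Student1 ∩ Student2 = {Major}.
Closure of {Major}: Major → Office applies, adding Office; Office → Year applies, adding Year. So (Major)⁺ = {Office, Year, Major}.
The closure contains neither all of Student1 = {GPA, Dept, Major} nor all of Student2 = {Office, Year, SID, Major}, so the common attributes are not a superkey of either fragment. The join is lossy.

No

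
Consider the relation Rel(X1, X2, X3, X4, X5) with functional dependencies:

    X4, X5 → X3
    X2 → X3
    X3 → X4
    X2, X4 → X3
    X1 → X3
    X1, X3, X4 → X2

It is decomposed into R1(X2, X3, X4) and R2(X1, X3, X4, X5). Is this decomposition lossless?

No

Common attributes: R1 ∩ R2 = {X3, X4}.
No dependency enlarges {X3, X4}, so (X3, X4)⁺ = {X3, X4}.
The closure contains neither all of R1 = {X2, X3, X4} nor all of R2 = {X1, X3, X4, X5}, so the common attributes are not a superkey of either fragment. The join is lossy.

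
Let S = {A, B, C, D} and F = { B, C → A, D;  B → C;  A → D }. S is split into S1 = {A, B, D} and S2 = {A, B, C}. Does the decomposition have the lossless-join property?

Common attributes: S1 ∩ S2 = {A, B}.
Closure of {A, B}: B → C applies, adding C; A → D applies, adding D. So (A, B)⁺ = {A, B, C, D}.
This closure contains every attribute of S1, so S1 ∩ S2 → S1. The join is lossless.

Yes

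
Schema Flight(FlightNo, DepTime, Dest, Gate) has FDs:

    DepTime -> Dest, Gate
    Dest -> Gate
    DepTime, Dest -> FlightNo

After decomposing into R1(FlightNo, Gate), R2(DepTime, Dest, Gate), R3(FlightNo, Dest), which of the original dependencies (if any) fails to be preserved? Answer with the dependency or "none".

Check DepTime, Dest → FlightNo: no single fragment contains all of {FlightNo, DepTime, Dest}, and the restricted closure of {DepTime, Dest} across the fragments never reaches {FlightNo}.
DepTime → Dest, Gate is preserved.
Dest → Gate is preserved.

DepTime, Dest -> FlightNo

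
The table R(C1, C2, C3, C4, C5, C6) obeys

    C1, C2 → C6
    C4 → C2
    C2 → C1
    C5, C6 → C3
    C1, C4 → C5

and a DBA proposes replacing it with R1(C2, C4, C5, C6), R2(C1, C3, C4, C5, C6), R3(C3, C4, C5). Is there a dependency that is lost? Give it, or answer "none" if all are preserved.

C2 → C1

Check C2 → C1: no single fragment contains all of {C1, C2}, and the restricted closure of {C2} across the fragments never reaches {C1}.
C1, C2 → C6 is preserved.
C4 → C2 is preserved.
C5, C6 → C3 is preserved.
C1, C4 → C5 is preserved.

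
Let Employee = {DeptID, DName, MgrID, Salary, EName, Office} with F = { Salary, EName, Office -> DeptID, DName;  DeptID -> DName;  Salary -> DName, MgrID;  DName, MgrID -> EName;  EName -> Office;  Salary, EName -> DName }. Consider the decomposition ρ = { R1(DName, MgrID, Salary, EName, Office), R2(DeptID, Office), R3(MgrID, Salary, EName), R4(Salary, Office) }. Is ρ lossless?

Chase test. Columns are DeptID, DName, MgrID, Salary, EName, Office; row i has aⱼ where attribute j ∈ Ri, else bᵢⱼ.
Initial tableau (one row per fragment):
  row 1: b11 a2 a3 a4 a5 a6
  row 2: a1 b22 b23 b24 b25 a6
  row 3: b31 b32 a3 a4 a5 b36
  row 4: b41 b42 b43 a4 b45 a6
Rows 1 and 3 agree on Salary; apply Salary→DName, MgrID and equate their DName, MgrID entries.
Rows 1 and 4 agree on Salary; apply Salary→DName, MgrID and equate their DName, MgrID entries.
Rows 1 and 4 agree on DName, MgrID; apply DName, MgrID→EName and equate their EName entries.
Rows 1 and 3 agree on EName; apply EName→Office and equate their Office entries.
Rows 1 and 3 agree on Salary, EName, Office; apply Salary, EName, Office→DeptID, DName and equate their DeptID, DName entries.
Rows 1 and 4 agree on Salary, EName, Office; apply Salary, EName, Office→DeptID, DName and equate their DeptID, DName entries.
No row becomes fully distinguished — the join is lossy.

No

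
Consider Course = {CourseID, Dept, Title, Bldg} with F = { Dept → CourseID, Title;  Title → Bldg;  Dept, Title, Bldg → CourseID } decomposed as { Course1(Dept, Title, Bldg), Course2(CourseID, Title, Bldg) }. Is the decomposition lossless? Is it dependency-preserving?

Lossless test: (Title, Bldg)⁺ = {Title, Bldg}, which is a superkey of neither fragment — lossy.
Dependency preservation: the restricted closure of {Dept} across the fragments never reaches {CourseID, Title}, so Dept → CourseID, Title cannot be enforced without a join — not preserved.

lossy and not dependency-preserving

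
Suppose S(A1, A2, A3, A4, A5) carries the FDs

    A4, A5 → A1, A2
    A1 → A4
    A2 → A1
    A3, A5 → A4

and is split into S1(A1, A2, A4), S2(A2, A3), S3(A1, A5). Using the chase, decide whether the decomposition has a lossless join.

Chase test. Columns are A1, A2, A3, A4, A5; row i has aⱼ where attribute j ∈ Si, else bᵢⱼ.
Initial tableau (one row per fragment):
  row 1: a1 a2 b13 a4 b15
  row 2: b21 a2 a3 b24 b25
  row 3: a1 b32 b33 b34 a5
Rows 1 and 3 agree on A1; apply A1→A4 and equate their A4 entries.
Rows 1 and 2 agree on A2; apply A2→A1 and equate their A1 entries.
Rows 1 and 2 agree on A1; apply A1→A4 and equate their A4 entries.
No row becomes fully distinguished — the join is lossy.

No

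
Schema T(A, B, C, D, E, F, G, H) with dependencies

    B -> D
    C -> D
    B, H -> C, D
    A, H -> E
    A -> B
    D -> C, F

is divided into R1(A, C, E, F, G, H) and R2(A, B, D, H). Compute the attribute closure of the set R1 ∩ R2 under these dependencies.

R1 ∩ R2 = {A, H}.
A, H → E applies, adding E
A → B applies, adding B
B → D applies, adding D
B, H → C, D applies, adding C
D → C, F applies, adding F
Closure: {A, B, C, D, E, F, H}.

A, B, C, D, E, F, H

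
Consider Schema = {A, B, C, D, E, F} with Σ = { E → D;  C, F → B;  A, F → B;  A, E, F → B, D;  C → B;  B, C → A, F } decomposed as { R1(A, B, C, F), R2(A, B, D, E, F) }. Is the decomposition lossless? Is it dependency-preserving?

lossy but dependency-preserving

Lossless test: (A, B, F)⁺ = {A, B, F}, which is a superkey of neither fragment — lossy.
Dependency preservation: every FD's attributes lie within a single fragment, so each can be enforced locally — preserved.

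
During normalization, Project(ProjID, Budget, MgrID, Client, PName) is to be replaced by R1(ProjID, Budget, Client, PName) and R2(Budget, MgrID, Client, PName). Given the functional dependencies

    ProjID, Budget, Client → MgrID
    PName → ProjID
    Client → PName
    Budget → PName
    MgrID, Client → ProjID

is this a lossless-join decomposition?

Yes

Common attributes: R1 ∩ R2 = {Budget, Client, PName}.
Closure of {Budget, Client, PName}: PName → ProjID applies, adding ProjID; ProjID, Budget, Client → MgrID applies, adding MgrID. So (Budget, Client, PName)⁺ = {ProjID, Budget, MgrID, Client, PName}.
This closure contains every attribute of R1, so R1 ∩ R2 → R1. The join is lossless.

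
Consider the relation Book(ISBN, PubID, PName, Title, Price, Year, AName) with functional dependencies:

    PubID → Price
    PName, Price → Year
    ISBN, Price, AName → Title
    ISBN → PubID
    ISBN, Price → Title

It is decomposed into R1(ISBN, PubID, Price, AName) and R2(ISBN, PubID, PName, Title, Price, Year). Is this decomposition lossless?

No

Common attributes: R1 ∩ R2 = {ISBN, PubID, Price}.
Closure of {ISBN, PubID, Price}: ISBN, Price → Title applies, adding Title. So (ISBN, PubID, Price)⁺ = {ISBN, PubID, Title, Price}.
The closure contains neither all of R1 = {ISBN, PubID, Price, AName} nor all of R2 = {ISBN, PubID, PName, Title, Price, Year}, so the common attributes are not a superkey of either fragment. The join is lossy.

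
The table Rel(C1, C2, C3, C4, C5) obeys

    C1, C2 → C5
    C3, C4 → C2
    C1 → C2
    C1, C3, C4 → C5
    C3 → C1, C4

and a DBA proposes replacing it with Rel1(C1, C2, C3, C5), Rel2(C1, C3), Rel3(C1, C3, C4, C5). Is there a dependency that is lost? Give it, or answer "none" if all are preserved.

C1, C2 → C5 lies within Rel1.
C3, C4 → C2: restricted closure across fragments reaches C2.
C1 → C2 lies within Rel1.
C1, C3, C4 → C5 lies within Rel3.
C3 → C1, C4 lies within Rel3.
Every dependency is enforceable on the fragments, so the decomposition is dependency-preserving.

none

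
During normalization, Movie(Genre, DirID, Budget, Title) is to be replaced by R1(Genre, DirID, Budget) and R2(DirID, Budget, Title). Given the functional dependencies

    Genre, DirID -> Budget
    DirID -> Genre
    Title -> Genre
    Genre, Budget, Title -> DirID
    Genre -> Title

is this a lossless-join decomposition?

Common attributes: R1 ∩ R2 = {DirID, Budget}.
Closure of {DirID, Budget}: DirID → Genre applies, adding Genre; Genre → Title applies, adding Title. So (DirID, Budget)⁺ = {Genre, DirID, Budget, Title}.
This closure contains every attribute of R1, so R1 ∩ R2 → R1. The join is lossless.

Yes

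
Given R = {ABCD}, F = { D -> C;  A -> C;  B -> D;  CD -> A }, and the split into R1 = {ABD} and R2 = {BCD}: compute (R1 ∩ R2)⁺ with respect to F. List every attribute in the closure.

ABCD

R1 ∩ R2 = {BD}.
D → C applies, adding C
CD → A applies, adding A
Closure: {ABCD}.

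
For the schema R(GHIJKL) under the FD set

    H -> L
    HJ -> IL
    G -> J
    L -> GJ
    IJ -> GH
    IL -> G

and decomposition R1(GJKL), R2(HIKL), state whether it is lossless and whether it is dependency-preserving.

lossless but not dependency-preserving

Lossless test: (KL)⁺ = {GJKL}, which contains all of one fragment — lossless.
Dependency preservation: the restricted closure of {IJ} across the fragments never reaches {GH}, so IJ → GH cannot be enforced without a join — not preserved.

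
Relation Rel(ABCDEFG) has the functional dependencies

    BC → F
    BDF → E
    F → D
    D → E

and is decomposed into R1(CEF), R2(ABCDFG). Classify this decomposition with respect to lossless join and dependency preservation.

lossless but not dependency-preserving

Lossless test: (CF)⁺ = {CDEF}, which contains all of one fragment — lossless.
Dependency preservation: the restricted closure of {D} across the fragments never reaches {E}, so D → E cannot be enforced without a join — not preserved.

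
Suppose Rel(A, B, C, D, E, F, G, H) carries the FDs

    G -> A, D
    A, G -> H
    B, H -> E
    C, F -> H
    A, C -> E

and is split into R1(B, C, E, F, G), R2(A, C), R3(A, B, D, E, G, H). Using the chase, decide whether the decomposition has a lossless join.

Chase test. Columns are A, B, C, D, E, F, G, H; row i has aⱼ where attribute j ∈ Ri, else bᵢⱼ.
Initial tableau (one row per fragment):
  row 1: b11 a2 a3 b14 a5 a6 a7 b18
  row 2: a1 b22 a3 b24 b25 b26 b27 b28
  row 3: a1 a2 b33 a4 a5 b36 a7 a8
Rows 1 and 3 agree on G; apply G→A, D and equate their A, D entries.
Rows 1 and 3 agree on A, G; apply A, G→H and equate their H entries.
Rows 1 and 2 agree on A, C; apply A, C→E and equate their E entries.
Row 1 is now all distinguished symbols — the join is lossless.

Yes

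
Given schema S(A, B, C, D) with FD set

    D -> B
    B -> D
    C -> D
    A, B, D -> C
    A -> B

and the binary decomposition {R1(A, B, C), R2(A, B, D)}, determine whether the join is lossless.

Common attributes: R1 ∩ R2 = {A, B}.
Closure of {A, B}: B → D applies, adding D; A, B, D → C applies, adding C. So (A, B)⁺ = {A, B, C, D}.
This closure contains every attribute of R1, so R1 ∩ R2 → R1. The join is lossless.

Yes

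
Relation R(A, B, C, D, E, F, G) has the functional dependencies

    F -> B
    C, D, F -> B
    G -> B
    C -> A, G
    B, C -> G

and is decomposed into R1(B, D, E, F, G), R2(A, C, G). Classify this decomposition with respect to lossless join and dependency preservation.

Lossless test: (G)⁺ = {B, G}, which is a superkey of neither fragment — lossy.
Dependency preservation: C, D, F → B; B, C → G are not contained in any single fragment, but the restricted closure of each left-hand side across the fragments still reaches the right-hand side; the remaining FDs each lie inside some fragment. All dependencies are preserved.

lossy but dependency-preserving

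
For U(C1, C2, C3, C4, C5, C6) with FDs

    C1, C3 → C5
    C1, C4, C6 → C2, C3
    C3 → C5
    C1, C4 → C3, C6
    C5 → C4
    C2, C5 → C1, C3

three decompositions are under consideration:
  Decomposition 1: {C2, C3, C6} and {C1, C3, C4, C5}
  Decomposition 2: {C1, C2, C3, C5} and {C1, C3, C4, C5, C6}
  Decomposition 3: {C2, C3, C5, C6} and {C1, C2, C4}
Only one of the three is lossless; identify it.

Decomposition 1: common = {C3}, closure = {C3, C4, C5} → lossy.
Decomposition 2: common = {C1, C3, C5}, closure = {C1, C2, C3, C4, C5, C6} → lossless.
Decomposition 3: common = {C2}, closure = {C2} → lossy.

Decomposition 2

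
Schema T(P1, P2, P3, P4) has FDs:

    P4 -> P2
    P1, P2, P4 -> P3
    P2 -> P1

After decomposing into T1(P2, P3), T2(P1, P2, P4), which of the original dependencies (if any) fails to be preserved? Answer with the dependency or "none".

P1, P2, P4 -> P3

Check P1, P2, P4 → P3: no single fragment contains all of {P1, P2, P3, P4}, and the restricted closure of {P1, P2, P4} across the fragments never reaches {P3}.
P4 → P2 is preserved.
P2 → P1 is preserved.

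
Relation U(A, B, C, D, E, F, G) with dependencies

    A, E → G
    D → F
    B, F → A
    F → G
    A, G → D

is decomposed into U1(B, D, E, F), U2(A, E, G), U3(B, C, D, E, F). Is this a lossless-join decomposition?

Chase test. Columns are A, B, C, D, E, F, G; row i has aⱼ where attribute j ∈ Ui, else bᵢⱼ.
Initial tableau (one row per fragment):
  row 1: b11 a2 b13 a4 a5 a6 b17
  row 2: a1 b22 b23 b24 a5 b26 a7
  row 3: b31 a2 a3 a4 a5 a6 b37
Rows 1 and 3 agree on B, F; apply B, F→A and equate their A entries.
Rows 1 and 3 agree on F; apply F→G and equate their G entries.
No row becomes fully distinguished — the join is lossy.

No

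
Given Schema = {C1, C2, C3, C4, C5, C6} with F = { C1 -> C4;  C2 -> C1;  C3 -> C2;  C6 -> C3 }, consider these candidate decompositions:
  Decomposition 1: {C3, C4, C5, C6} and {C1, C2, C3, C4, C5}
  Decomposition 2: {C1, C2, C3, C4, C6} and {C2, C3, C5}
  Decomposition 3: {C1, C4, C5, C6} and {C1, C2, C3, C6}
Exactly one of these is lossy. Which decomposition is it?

Decomposition 1: common = {C3, C4, C5}, closure = {C1, C2, C3, C4, C5} → lossless.
Decomposition 2: common = {C2, C3}, closure = {C1, C2, C3, C4} → lossy.
Decomposition 3: common = {C1, C6}, closure = {C1, C2, C3, C4, C6} → lossless.

Decomposition 2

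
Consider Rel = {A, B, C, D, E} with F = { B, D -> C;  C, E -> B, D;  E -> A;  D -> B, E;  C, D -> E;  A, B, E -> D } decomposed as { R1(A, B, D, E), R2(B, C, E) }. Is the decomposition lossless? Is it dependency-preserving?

Lossless test: (B, E)⁺ = {A, B, C, D, E}, which contains all of one fragment — lossless.
Dependency preservation: B, D → C; C, E → B, D; C, D → E are not contained in any single fragment, but the restricted closure of each left-hand side across the fragments still reaches the right-hand side; the remaining FDs each lie inside some fragment. All dependencies are preserved.

lossless and dependency-preserving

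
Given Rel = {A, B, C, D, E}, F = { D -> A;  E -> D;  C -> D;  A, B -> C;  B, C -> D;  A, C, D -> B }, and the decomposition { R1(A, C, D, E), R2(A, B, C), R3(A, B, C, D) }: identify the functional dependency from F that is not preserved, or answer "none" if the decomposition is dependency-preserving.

none

D → A lies within R1.
E → D lies within R1.
C → D lies within R1.
A, B → C lies within R2.
B, C → D lies within R3.
A, C, D → B lies within R3.
Every dependency is enforceable on the fragments, so the decomposition is dependency-preserving.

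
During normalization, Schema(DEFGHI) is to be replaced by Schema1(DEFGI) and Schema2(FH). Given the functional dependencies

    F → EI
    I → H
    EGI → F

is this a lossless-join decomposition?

Common attributes: Schema1 ∩ Schema2 = {F}.
Closure of {F}: F → EI applies, adding EI; I → H applies, adding H. So (F)⁺ = {EFHI}.
This closure contains every attribute of Schema2, so Schema1 ∩ Schema2 → Schema2. The join is lossless.

Yes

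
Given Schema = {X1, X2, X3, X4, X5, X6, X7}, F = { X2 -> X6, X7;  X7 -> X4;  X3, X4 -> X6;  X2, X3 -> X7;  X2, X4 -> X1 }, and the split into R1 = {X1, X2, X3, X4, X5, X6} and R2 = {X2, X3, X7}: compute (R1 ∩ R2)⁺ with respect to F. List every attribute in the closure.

R1 ∩ R2 = {X2, X3}.
X2 → X6, X7 applies, adding X6, X7
X7 → X4 applies, adding X4
X2, X4 → X1 applies, adding X1
Closure: {X1, X2, X3, X4, X6, X7}.

X1, X2, X3, X4, X6, X7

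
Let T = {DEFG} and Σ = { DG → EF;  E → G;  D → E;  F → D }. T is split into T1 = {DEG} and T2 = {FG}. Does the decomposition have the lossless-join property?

No

Common attributes: T1 ∩ T2 = {G}.
No dependency enlarges {G}, so (G)⁺ = {G}.
The closure contains neither all of T1 = {DEG} nor all of T2 = {FG}, so the common attributes are not a superkey of either fragment. The join is lossy.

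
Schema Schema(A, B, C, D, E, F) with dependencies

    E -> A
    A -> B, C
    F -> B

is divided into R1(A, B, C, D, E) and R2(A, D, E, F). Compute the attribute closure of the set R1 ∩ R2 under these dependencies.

A, B, C, D, E

R1 ∩ R2 = {A, D, E}.
A → B, C applies, adding B, C
Closure: {A, B, C, D, E}.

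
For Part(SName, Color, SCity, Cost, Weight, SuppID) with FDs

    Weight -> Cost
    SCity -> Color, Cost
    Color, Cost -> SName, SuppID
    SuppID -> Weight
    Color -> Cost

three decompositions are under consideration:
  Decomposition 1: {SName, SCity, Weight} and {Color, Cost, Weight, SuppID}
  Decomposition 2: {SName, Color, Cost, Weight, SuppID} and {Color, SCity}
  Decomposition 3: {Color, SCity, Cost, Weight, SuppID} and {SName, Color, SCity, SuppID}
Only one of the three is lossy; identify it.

Decomposition 1

Decomposition 1: common = {Weight}, closure = {Cost, Weight} → lossy.
Decomposition 2: common = {Color}, closure = {SName, Color, Cost, Weight, SuppID} → lossless.
Decomposition 3: common = {Color, SCity, SuppID}, closure = {SName, Color, SCity, Cost, Weight, SuppID} → lossless.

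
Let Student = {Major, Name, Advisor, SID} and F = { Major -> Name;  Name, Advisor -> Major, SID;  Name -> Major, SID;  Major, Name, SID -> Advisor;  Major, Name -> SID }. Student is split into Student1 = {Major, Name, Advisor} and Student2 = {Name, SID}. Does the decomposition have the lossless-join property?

Yes

Common attributes: Student1 ∩ Student2 = {Name}.
Closure of {Name}: Name → Major, SID applies, adding Major, SID; Major, Name, SID → Advisor applies, adding Advisor. So (Name)⁺ = {Major, Name, Advisor, SID}.
This closure contains every attribute of Student1, so Student1 ∩ Student2 → Student1. The join is lossless.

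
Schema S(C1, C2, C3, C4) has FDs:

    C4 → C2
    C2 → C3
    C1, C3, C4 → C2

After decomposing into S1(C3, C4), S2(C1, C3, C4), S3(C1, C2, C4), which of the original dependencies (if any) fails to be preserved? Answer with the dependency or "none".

Check C2 → C3: no single fragment contains all of {C2, C3}, and the restricted closure of {C2} across the fragments never reaches {C3}.
C4 → C2 is preserved.
C1, C3, C4 → C2 is preserved.

C2 → C3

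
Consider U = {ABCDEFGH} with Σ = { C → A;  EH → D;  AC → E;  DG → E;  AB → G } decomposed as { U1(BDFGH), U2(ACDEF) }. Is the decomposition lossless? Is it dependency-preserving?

lossy and not dependency-preserving

Lossless test: (DF)⁺ = {DF}, which is a superkey of neither fragment — lossy.
Dependency preservation: the restricted closure of {EH} across the fragments never reaches {D}, so EH → D cannot be enforced without a join — not preserved.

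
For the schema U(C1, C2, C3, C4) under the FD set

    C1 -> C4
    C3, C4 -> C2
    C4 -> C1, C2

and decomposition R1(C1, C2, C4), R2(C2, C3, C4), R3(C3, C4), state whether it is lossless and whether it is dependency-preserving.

lossless and dependency-preserving

Lossless test (chase): Rows 2 and 3 agree on C3, C4; apply C3, C4→C2 and equate their C2 entries. Rows 1 and 2 agree on C4; apply C4→C1, C2 and equate their C1, C2 entries. Rows 1 and 3 agree on C4; apply C4→C1, C2 and equate their C1, C2 entries. Row 2 is now all distinguished symbols — the join is lossless.
Dependency preservation: every FD's attributes lie within a single fragment, so each can be enforced locally — preserved.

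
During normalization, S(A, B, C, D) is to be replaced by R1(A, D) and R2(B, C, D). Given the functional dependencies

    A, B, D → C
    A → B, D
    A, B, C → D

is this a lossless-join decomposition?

No

Common attributes: R1 ∩ R2 = {D}.
No dependency enlarges {D}, so (D)⁺ = {D}.
The closure contains neither all of R1 = {A, D} nor all of R2 = {B, C, D}, so the common attributes are not a superkey of either fragment. The join is lossy.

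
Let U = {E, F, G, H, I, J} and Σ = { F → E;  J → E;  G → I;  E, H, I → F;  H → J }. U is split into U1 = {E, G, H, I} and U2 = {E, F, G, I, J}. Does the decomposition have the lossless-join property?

No

Common attributes: U1 ∩ U2 = {E, G, I}.
No dependency enlarges {E, G, I}, so (E, G, I)⁺ = {E, G, I}.
The closure contains neither all of U1 = {E, G, H, I} nor all of U2 = {E, F, G, I, J}, so the common attributes are not a superkey of either fragment. The join is lossy.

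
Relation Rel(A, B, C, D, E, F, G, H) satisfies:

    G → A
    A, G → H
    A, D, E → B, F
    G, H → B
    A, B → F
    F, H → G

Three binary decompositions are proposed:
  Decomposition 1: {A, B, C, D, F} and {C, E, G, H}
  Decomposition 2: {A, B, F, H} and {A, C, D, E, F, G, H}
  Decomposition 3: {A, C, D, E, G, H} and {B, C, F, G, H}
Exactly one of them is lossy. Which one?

Decomposition 1: common = {C}, closure = {C} → lossy.
Decomposition 2: common = {A, F, H}, closure = {A, B, F, G, H} → lossless.
Decomposition 3: common = {C, G, H}, closure = {A, B, C, F, G, H} → lossless.

Decomposition 1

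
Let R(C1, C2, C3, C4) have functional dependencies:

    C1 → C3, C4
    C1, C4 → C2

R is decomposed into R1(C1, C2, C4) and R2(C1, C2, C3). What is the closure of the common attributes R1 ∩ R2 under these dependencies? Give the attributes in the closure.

R1 ∩ R2 = {C1, C2}.
C1 → C3, C4 applies, adding C3, C4
Closure: {C1, C2, C3, C4}.

C1, C2, C3, C4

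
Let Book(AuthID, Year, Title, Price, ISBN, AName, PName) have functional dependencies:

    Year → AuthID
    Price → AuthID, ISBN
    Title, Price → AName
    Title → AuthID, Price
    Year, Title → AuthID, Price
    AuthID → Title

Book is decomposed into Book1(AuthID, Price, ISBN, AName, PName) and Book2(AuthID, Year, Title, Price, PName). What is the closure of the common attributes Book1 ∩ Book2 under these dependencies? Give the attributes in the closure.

AuthID, Title, Price, ISBN, AName, PName

Book1 ∩ Book2 = {AuthID, Price, PName}.
Price → AuthID, ISBN applies, adding ISBN
AuthID → Title applies, adding Title
Title, Price → AName applies, adding AName
Closure: {AuthID, Title, Price, ISBN, AName, PName}.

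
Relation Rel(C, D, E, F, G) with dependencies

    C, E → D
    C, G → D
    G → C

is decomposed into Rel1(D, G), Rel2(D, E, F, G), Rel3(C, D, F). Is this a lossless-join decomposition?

Chase test. Columns are C, D, E, F, G; row i has aⱼ where attribute j ∈ Reli, else bᵢⱼ.
Initial tableau (one row per fragment):
  row 1: b11 a2 b13 b14 a5
  row 2: b21 a2 a3 a4 a5
  row 3: a1 a2 b33 a4 b35
Rows 1 and 2 agree on G; apply G→C and equate their C entries.
No row becomes fully distinguished — the join is lossy.

No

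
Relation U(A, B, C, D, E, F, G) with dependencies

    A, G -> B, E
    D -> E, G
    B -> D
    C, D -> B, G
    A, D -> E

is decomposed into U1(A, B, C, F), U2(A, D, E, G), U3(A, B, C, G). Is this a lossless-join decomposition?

Yes

Chase test. Columns are A, B, C, D, E, F, G; row i has aⱼ where attribute j ∈ Ui, else bᵢⱼ.
Initial tableau (one row per fragment):
  row 1: a1 a2 a3 b14 b15 a6 b17
  row 2: a1 b22 b23 a4 a5 b26 a7
  row 3: a1 a2 a3 b34 b35 b36 a7
Rows 2 and 3 agree on A, G; apply A, G→B, E and equate their B, E entries.
Rows 1 and 2 agree on B; apply B→D and equate their D entries.
Rows 1 and 3 agree on B; apply B→D and equate their D entries.
Rows 1 and 3 agree on C, D; apply C, D→B, G and equate their B, G entries.
Rows 1 and 2 agree on A, D; apply A, D→E and equate their E entries.
Row 1 is now all distinguished symbols — the join is lossless.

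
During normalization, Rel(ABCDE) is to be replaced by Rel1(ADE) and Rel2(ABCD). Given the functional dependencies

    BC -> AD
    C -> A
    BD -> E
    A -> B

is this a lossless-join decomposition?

Common attributes: Rel1 ∩ Rel2 = {AD}.
Closure of {AD}: A → B applies, adding B; BD → E applies, adding E. So (AD)⁺ = {ABDE}.
This closure contains every attribute of Rel1, so Rel1 ∩ Rel2 → Rel1. The join is lossless.

Yes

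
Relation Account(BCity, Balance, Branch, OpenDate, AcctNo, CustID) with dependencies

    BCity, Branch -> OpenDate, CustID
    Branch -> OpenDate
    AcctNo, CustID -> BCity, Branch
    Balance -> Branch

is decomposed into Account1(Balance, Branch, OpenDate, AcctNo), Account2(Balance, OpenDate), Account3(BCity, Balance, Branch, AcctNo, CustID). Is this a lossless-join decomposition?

Yes

Chase test. Columns are BCity, Balance, Branch, OpenDate, AcctNo, CustID; row i has aⱼ where attribute j ∈ Accounti, else bᵢⱼ.
Initial tableau (one row per fragment):
  row 1: b11 a2 a3 a4 a5 b16
  row 2: b21 a2 b23 a4 b25 b26
  row 3: a1 a2 a3 b34 a5 a6
Rows 1 and 3 agree on Branch; apply Branch→OpenDate and equate their OpenDate entries.
Rows 1 and 2 agree on Balance; apply Balance→Branch and equate their Branch entries.
Row 3 is now all distinguished symbols — the join is lossless.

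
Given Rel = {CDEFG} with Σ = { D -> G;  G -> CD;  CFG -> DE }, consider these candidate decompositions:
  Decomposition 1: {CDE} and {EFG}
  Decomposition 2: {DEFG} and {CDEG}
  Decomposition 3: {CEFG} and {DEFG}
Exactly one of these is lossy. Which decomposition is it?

Decomposition 1

Decomposition 1: common = {E}, closure = {E} → lossy.
Decomposition 2: common = {DEG}, closure = {CDEG} → lossless.
Decomposition 3: common = {EFG}, closure = {CDEFG} → lossless.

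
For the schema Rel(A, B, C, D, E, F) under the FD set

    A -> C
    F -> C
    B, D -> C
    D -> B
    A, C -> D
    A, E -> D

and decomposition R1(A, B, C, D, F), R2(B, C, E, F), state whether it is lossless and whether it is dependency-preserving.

Lossless test: (B, C, F)⁺ = {B, C, F}, which is a superkey of neither fragment — lossy.
Dependency preservation: A, E → D is not contained in any single fragment, but the restricted closure of its left-hand side across the fragments still reaches the right-hand side; the remaining FDs each lie inside some fragment. All dependencies are preserved.

lossy but dependency-preserving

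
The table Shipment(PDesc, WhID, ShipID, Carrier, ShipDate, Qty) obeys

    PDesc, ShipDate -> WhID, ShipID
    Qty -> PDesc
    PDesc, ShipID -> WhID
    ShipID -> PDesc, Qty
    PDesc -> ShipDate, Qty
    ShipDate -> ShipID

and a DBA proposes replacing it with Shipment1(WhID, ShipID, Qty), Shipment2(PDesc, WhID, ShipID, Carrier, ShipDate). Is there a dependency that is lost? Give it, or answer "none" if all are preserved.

PDesc, ShipDate → WhID, ShipID lies within Shipment2.
Qty → PDesc: restricted closure across fragments reaches PDesc.
PDesc, ShipID → WhID lies within Shipment2.
ShipID → PDesc, Qty: restricted closure across fragments reaches PDesc, Qty.
PDesc → ShipDate, Qty: restricted closure across fragments reaches ShipDate, Qty.
ShipDate → ShipID lies within Shipment2.
Every dependency is enforceable on the fragments, so the decomposition is dependency-preserving.

none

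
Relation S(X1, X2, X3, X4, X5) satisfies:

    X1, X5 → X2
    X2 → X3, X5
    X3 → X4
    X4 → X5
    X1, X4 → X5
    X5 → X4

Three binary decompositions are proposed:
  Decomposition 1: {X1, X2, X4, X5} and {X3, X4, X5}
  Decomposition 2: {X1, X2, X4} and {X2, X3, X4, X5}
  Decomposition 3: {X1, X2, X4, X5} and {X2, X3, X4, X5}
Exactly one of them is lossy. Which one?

Decomposition 1

Decomposition 1: common = {X4, X5}, closure = {X4, X5} → lossy.
Decomposition 2: common = {X2, X4}, closure = {X2, X3, X4, X5} → lossless.
Decomposition 3: common = {X2, X4, X5}, closure = {X2, X3, X4, X5} → lossless.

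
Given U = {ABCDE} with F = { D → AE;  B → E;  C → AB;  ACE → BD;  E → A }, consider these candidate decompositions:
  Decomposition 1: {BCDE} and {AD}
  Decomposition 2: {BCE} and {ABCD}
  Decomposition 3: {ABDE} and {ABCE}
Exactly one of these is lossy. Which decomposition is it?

Decomposition 1: common = {D}, closure = {ADE} → lossless.
Decomposition 2: common = {BC}, closure = {ABCDE} → lossless.
Decomposition 3: common = {ABE}, closure = {ABE} → lossy.

Decomposition 3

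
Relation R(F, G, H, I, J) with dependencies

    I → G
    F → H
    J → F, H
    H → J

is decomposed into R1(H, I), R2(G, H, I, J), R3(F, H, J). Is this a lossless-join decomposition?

Chase test. Columns are F, G, H, I, J; row i has aⱼ where attribute j ∈ Ri, else bᵢⱼ.
Initial tableau (one row per fragment):
  row 1: b11 b12 a3 a4 b15
  row 2: b21 a2 a3 a4 a5
  row 3: a1 b32 a3 b34 a5
Rows 1 and 2 agree on I; apply I→G and equate their G entries.
Rows 2 and 3 agree on J; apply J→F, H and equate their F, H entries.
Rows 1 and 2 agree on H; apply H→J and equate their J entries.
Rows 1 and 2 agree on J; apply J→F, H and equate their F, H entries.
Row 1 is now all distinguished symbols — the join is lossless.

Yes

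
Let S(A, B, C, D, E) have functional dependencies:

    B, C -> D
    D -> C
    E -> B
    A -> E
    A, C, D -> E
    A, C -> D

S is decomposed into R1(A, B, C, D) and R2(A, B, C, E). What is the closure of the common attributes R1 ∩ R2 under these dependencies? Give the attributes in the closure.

R1 ∩ R2 = {A, B, C}.
B, C → D applies, adding D
A → E applies, adding E
Closure: {A, B, C, D, E}.

A, B, C, D, E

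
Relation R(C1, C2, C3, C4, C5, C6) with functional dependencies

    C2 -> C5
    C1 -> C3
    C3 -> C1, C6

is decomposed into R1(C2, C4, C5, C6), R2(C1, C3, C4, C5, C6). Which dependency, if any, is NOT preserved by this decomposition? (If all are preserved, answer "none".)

C2 → C5 lies within R1.
C1 → C3 lies within R2.
C3 → C1, C6 lies within R2.
Every dependency is enforceable on the fragments, so the decomposition is dependency-preserving.

none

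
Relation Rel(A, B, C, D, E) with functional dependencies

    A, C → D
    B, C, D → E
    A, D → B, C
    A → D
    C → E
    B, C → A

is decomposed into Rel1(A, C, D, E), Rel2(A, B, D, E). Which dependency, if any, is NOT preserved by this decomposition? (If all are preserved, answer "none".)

Check B, C → A: no single fragment contains all of {A, B, C}, and the restricted closure of {B, C} across the fragments never reaches {A}.
A, C → D is preserved.
B, C, D → E is preserved.
A, D → B, C is preserved.
A → D is preserved.
C → E is preserved.

B, C → A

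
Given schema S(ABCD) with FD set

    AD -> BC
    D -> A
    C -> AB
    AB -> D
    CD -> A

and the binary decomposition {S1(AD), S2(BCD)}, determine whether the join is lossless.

Yes

Common attributes: S1 ∩ S2 = {D}.
Closure of {D}: D → A applies, adding A; AD → BC applies, adding BC. So (D)⁺ = {ABCD}.
This closure contains every attribute of S1, so S1 ∩ S2 → S1. The join is lossless.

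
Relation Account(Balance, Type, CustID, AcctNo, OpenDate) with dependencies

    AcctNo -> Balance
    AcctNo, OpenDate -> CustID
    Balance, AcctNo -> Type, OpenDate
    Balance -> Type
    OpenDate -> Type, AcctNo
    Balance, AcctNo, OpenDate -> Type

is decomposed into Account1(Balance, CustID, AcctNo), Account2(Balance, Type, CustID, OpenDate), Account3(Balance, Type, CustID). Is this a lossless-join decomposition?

Chase test. Columns are Balance, Type, CustID, AcctNo, OpenDate; row i has aⱼ where attribute j ∈ Accounti, else bᵢⱼ.
Initial tableau (one row per fragment):
  row 1: a1 b12 a3 a4 b15
  row 2: a1 a2 a3 b24 a5
  row 3: a1 a2 a3 b34 b35
Rows 1 and 2 agree on Balance; apply Balance→Type and equate their Type entries.
No row becomes fully distinguished — the join is lossy.

No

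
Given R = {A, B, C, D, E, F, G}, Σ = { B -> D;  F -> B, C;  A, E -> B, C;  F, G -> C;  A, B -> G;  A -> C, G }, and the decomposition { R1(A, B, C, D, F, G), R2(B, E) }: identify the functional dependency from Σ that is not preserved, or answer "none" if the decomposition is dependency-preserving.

A, E -> B, C

Check A, E → B, C: no single fragment contains all of {A, B, C, E}, and the restricted closure of {A, E} across the fragments never reaches {B, C}.
B → D is preserved.
F → B, C is preserved.
F, G → C is preserved.
A, B → G is preserved.
A → C, G is preserved.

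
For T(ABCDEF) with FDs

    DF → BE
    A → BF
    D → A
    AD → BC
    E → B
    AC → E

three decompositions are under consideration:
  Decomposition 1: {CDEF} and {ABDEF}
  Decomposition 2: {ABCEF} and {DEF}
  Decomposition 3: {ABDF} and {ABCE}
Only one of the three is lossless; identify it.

Decomposition 1: common = {DEF}, closure = {ABCDEF} → lossless.
Decomposition 2: common = {EF}, closure = {BEF} → lossy.
Decomposition 3: common = {AB}, closure = {ABF} → lossy.

Decomposition 1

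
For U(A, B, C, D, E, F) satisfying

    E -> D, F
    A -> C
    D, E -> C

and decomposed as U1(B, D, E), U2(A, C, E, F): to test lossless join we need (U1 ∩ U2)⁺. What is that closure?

U1 ∩ U2 = {E}.
E → D, F applies, adding D, F
D, E → C applies, adding C
Closure: {C, D, E, F}.

C, D, E, F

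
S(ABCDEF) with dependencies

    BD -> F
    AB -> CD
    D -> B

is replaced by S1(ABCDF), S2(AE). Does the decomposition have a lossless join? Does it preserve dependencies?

Lossless test: (A)⁺ = {A}, which is a superkey of neither fragment — lossy.
Dependency preservation: every FD's attributes lie within a single fragment, so each can be enforced locally — preserved.

lossy but dependency-preserving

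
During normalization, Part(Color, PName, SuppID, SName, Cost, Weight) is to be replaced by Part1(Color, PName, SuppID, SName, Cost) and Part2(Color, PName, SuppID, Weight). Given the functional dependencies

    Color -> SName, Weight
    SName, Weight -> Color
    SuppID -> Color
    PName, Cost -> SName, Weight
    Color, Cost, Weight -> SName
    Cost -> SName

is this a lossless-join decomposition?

Yes

Common attributes: Part1 ∩ Part2 = {Color, PName, SuppID}.
Closure of {Color, PName, SuppID}: Color → SName, Weight applies, adding SName, Weight. So (Color, PName, SuppID)⁺ = {Color, PName, SuppID, SName, Weight}.
This closure contains every attribute of Part2, so Part1 ∩ Part2 → Part2. The join is lossless.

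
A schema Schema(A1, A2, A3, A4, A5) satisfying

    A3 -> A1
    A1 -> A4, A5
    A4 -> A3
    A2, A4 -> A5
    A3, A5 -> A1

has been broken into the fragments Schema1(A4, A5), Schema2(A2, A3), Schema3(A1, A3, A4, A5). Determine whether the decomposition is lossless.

Chase test. Columns are A1, A2, A3, A4, A5; row i has aⱼ where attribute j ∈ Schemai, else bᵢⱼ.
Initial tableau (one row per fragment):
  row 1: b11 b12 b13 a4 a5
  row 2: b21 a2 a3 b24 b25
  row 3: a1 b32 a3 a4 a5
Rows 2 and 3 agree on A3; apply A3→A1 and equate their A1 entries.
Rows 2 and 3 agree on A1; apply A1→A4, A5 and equate their A4, A5 entries.
Rows 1 and 2 agree on A4; apply A4→A3 and equate their A3 entries.
Rows 1 and 2 agree on A3, A5; apply A3, A5→A1 and equate their A1 entries.
Row 2 is now all distinguished symbols — the join is lossless.

Yes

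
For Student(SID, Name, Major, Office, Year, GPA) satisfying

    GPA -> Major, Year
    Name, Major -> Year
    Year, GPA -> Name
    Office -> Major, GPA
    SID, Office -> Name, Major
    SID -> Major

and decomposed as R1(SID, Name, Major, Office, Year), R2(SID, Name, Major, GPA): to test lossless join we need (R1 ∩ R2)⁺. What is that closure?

R1 ∩ R2 = {SID, Name, Major}.
Name, Major → Year applies, adding Year
Closure: {SID, Name, Major, Year}.

SID, Name, Major, Year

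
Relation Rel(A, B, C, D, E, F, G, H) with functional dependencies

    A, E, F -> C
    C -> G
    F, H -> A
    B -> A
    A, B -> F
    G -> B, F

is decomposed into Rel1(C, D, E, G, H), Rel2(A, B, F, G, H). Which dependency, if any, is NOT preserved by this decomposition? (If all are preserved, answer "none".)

Check A, E, F → C: no single fragment contains all of {A, C, E, F}, and the restricted closure of {A, E, F} across the fragments never reaches {C}.
C → G is preserved.
F, H → A is preserved.
B → A is preserved.
A, B → F is preserved.
G → B, F is preserved.

A, E, F -> C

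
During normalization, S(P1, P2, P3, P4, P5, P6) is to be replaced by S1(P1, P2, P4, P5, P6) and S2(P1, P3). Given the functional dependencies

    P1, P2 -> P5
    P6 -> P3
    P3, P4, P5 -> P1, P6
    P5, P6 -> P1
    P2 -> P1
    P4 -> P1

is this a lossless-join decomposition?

Common attributes: S1 ∩ S2 = {P1}.
No dependency enlarges {P1}, so (P1)⁺ = {P1}.
The closure contains neither all of S1 = {P1, P2, P4, P5, P6} nor all of S2 = {P1, P3}, so the common attributes are not a superkey of either fragment. The join is lossy.

No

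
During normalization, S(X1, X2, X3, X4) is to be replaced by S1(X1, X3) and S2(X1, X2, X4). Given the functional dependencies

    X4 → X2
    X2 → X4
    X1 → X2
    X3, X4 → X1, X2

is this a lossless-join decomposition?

Common attributes: S1 ∩ S2 = {X1}.
Closure of {X1}: X1 → X2 applies, adding X2; X2 → X4 applies, adding X4. So (X1)⁺ = {X1, X2, X4}.
This closure contains every attribute of S2, so S1 ∩ S2 → S2. The join is lossless.

Yes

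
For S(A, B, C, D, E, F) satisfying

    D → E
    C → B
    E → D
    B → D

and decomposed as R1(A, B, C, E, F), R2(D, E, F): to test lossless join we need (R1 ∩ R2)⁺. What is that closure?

R1 ∩ R2 = {E, F}.
E → D applies, adding D
Closure: {D, E, F}.

D, E, F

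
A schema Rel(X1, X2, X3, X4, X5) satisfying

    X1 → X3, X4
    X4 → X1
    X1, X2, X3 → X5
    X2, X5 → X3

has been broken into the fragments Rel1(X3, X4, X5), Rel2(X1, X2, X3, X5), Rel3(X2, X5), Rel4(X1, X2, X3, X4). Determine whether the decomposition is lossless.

Chase test. Columns are X1, X2, X3, X4, X5; row i has aⱼ where attribute j ∈ Reli, else bᵢⱼ.
Initial tableau (one row per fragment):
  row 1: b11 b12 a3 a4 a5
  row 2: a1 a2 a3 b24 a5
  row 3: b31 a2 b33 b34 a5
  row 4: a1 a2 a3 a4 b45
Rows 2 and 4 agree on X1; apply X1→X3, X4 and equate their X3, X4 entries.
Rows 1 and 2 agree on X4; apply X4→X1 and equate their X1 entries.
Rows 2 and 4 agree on X1, X2, X3; apply X1, X2, X3→X5 and equate their X5 entries.
Rows 2 and 3 agree on X2, X5; apply X2, X5→X3 and equate their X3 entries.
Row 2 is now all distinguished symbols — the join is lossless.

Yes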